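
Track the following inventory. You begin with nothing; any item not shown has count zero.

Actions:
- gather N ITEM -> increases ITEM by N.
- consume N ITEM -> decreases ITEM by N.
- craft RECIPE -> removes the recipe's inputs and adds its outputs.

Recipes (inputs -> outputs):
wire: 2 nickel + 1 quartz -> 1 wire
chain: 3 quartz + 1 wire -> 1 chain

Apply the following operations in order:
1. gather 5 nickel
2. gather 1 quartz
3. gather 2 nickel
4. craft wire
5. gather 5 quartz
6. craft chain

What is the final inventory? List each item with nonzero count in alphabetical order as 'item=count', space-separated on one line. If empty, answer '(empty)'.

Answer: chain=1 nickel=5 quartz=2

Derivation:
After 1 (gather 5 nickel): nickel=5
After 2 (gather 1 quartz): nickel=5 quartz=1
After 3 (gather 2 nickel): nickel=7 quartz=1
After 4 (craft wire): nickel=5 wire=1
After 5 (gather 5 quartz): nickel=5 quartz=5 wire=1
After 6 (craft chain): chain=1 nickel=5 quartz=2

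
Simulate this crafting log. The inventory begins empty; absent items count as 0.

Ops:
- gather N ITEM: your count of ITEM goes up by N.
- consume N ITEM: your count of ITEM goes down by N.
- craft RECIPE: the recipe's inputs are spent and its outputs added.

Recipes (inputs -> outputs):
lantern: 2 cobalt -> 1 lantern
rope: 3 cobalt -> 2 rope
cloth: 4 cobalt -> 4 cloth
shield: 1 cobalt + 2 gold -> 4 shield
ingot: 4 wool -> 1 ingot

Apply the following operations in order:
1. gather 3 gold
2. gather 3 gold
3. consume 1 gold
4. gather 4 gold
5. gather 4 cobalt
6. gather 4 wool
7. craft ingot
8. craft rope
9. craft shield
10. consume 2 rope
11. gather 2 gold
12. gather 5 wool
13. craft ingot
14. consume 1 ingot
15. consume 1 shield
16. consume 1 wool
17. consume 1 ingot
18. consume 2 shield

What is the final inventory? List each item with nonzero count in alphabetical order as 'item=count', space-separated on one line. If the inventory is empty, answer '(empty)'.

After 1 (gather 3 gold): gold=3
After 2 (gather 3 gold): gold=6
After 3 (consume 1 gold): gold=5
After 4 (gather 4 gold): gold=9
After 5 (gather 4 cobalt): cobalt=4 gold=9
After 6 (gather 4 wool): cobalt=4 gold=9 wool=4
After 7 (craft ingot): cobalt=4 gold=9 ingot=1
After 8 (craft rope): cobalt=1 gold=9 ingot=1 rope=2
After 9 (craft shield): gold=7 ingot=1 rope=2 shield=4
After 10 (consume 2 rope): gold=7 ingot=1 shield=4
After 11 (gather 2 gold): gold=9 ingot=1 shield=4
After 12 (gather 5 wool): gold=9 ingot=1 shield=4 wool=5
After 13 (craft ingot): gold=9 ingot=2 shield=4 wool=1
After 14 (consume 1 ingot): gold=9 ingot=1 shield=4 wool=1
After 15 (consume 1 shield): gold=9 ingot=1 shield=3 wool=1
After 16 (consume 1 wool): gold=9 ingot=1 shield=3
After 17 (consume 1 ingot): gold=9 shield=3
After 18 (consume 2 shield): gold=9 shield=1

Answer: gold=9 shield=1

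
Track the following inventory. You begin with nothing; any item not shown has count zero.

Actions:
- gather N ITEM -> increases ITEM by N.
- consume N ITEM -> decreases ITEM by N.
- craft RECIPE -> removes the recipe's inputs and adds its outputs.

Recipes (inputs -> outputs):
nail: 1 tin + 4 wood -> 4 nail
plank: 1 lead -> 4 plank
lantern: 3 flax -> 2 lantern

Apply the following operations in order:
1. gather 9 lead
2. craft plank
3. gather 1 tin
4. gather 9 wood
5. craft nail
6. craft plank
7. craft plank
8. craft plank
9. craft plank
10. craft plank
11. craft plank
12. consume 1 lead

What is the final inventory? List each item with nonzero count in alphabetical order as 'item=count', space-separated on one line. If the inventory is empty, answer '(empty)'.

Answer: lead=1 nail=4 plank=28 wood=5

Derivation:
After 1 (gather 9 lead): lead=9
After 2 (craft plank): lead=8 plank=4
After 3 (gather 1 tin): lead=8 plank=4 tin=1
After 4 (gather 9 wood): lead=8 plank=4 tin=1 wood=9
After 5 (craft nail): lead=8 nail=4 plank=4 wood=5
After 6 (craft plank): lead=7 nail=4 plank=8 wood=5
After 7 (craft plank): lead=6 nail=4 plank=12 wood=5
After 8 (craft plank): lead=5 nail=4 plank=16 wood=5
After 9 (craft plank): lead=4 nail=4 plank=20 wood=5
After 10 (craft plank): lead=3 nail=4 plank=24 wood=5
After 11 (craft plank): lead=2 nail=4 plank=28 wood=5
After 12 (consume 1 lead): lead=1 nail=4 plank=28 wood=5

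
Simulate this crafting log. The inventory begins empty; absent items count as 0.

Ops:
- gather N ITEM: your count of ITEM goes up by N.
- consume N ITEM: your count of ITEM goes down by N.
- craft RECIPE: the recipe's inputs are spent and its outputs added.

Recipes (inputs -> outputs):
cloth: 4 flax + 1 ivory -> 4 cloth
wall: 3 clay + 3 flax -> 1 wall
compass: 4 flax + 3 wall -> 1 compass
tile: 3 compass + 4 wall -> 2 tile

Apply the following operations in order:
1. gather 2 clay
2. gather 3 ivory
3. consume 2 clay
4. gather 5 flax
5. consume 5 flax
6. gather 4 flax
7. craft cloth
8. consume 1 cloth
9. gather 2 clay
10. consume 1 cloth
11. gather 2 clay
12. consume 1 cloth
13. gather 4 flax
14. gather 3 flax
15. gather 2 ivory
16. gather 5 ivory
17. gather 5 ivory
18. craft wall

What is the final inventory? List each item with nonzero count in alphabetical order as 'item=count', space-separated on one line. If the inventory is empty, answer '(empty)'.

After 1 (gather 2 clay): clay=2
After 2 (gather 3 ivory): clay=2 ivory=3
After 3 (consume 2 clay): ivory=3
After 4 (gather 5 flax): flax=5 ivory=3
After 5 (consume 5 flax): ivory=3
After 6 (gather 4 flax): flax=4 ivory=3
After 7 (craft cloth): cloth=4 ivory=2
After 8 (consume 1 cloth): cloth=3 ivory=2
After 9 (gather 2 clay): clay=2 cloth=3 ivory=2
After 10 (consume 1 cloth): clay=2 cloth=2 ivory=2
After 11 (gather 2 clay): clay=4 cloth=2 ivory=2
After 12 (consume 1 cloth): clay=4 cloth=1 ivory=2
After 13 (gather 4 flax): clay=4 cloth=1 flax=4 ivory=2
After 14 (gather 3 flax): clay=4 cloth=1 flax=7 ivory=2
After 15 (gather 2 ivory): clay=4 cloth=1 flax=7 ivory=4
After 16 (gather 5 ivory): clay=4 cloth=1 flax=7 ivory=9
After 17 (gather 5 ivory): clay=4 cloth=1 flax=7 ivory=14
After 18 (craft wall): clay=1 cloth=1 flax=4 ivory=14 wall=1

Answer: clay=1 cloth=1 flax=4 ivory=14 wall=1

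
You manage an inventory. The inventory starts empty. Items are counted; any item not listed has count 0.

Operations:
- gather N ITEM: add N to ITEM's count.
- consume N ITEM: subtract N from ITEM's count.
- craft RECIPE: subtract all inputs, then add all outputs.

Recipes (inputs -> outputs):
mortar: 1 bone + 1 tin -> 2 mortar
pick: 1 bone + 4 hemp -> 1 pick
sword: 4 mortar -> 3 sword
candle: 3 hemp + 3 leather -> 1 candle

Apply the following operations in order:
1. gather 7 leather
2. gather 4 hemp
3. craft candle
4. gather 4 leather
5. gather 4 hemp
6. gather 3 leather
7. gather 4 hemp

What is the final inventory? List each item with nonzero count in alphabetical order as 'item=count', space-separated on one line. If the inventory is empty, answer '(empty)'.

Answer: candle=1 hemp=9 leather=11

Derivation:
After 1 (gather 7 leather): leather=7
After 2 (gather 4 hemp): hemp=4 leather=7
After 3 (craft candle): candle=1 hemp=1 leather=4
After 4 (gather 4 leather): candle=1 hemp=1 leather=8
After 5 (gather 4 hemp): candle=1 hemp=5 leather=8
After 6 (gather 3 leather): candle=1 hemp=5 leather=11
After 7 (gather 4 hemp): candle=1 hemp=9 leather=11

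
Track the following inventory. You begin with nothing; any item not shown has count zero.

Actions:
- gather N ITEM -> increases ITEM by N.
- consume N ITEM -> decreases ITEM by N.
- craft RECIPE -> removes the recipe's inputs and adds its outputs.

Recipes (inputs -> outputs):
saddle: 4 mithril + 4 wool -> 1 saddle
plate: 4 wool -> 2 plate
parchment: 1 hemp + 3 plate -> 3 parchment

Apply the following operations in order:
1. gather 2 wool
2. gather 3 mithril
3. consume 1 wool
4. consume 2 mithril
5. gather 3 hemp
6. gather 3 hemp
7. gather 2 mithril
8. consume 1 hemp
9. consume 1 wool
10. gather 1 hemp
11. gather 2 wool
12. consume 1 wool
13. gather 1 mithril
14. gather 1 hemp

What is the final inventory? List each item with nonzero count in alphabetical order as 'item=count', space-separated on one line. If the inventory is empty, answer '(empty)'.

Answer: hemp=7 mithril=4 wool=1

Derivation:
After 1 (gather 2 wool): wool=2
After 2 (gather 3 mithril): mithril=3 wool=2
After 3 (consume 1 wool): mithril=3 wool=1
After 4 (consume 2 mithril): mithril=1 wool=1
After 5 (gather 3 hemp): hemp=3 mithril=1 wool=1
After 6 (gather 3 hemp): hemp=6 mithril=1 wool=1
After 7 (gather 2 mithril): hemp=6 mithril=3 wool=1
After 8 (consume 1 hemp): hemp=5 mithril=3 wool=1
After 9 (consume 1 wool): hemp=5 mithril=3
After 10 (gather 1 hemp): hemp=6 mithril=3
After 11 (gather 2 wool): hemp=6 mithril=3 wool=2
After 12 (consume 1 wool): hemp=6 mithril=3 wool=1
After 13 (gather 1 mithril): hemp=6 mithril=4 wool=1
After 14 (gather 1 hemp): hemp=7 mithril=4 wool=1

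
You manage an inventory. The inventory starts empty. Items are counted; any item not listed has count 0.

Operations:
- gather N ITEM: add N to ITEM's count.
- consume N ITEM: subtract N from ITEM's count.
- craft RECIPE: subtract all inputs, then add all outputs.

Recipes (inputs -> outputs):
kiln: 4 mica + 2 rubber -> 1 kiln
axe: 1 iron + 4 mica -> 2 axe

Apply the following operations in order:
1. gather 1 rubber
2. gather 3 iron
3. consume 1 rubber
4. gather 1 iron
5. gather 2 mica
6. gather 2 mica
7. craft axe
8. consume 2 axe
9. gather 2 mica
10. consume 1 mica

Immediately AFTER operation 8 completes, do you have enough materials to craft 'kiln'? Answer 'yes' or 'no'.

Answer: no

Derivation:
After 1 (gather 1 rubber): rubber=1
After 2 (gather 3 iron): iron=3 rubber=1
After 3 (consume 1 rubber): iron=3
After 4 (gather 1 iron): iron=4
After 5 (gather 2 mica): iron=4 mica=2
After 6 (gather 2 mica): iron=4 mica=4
After 7 (craft axe): axe=2 iron=3
After 8 (consume 2 axe): iron=3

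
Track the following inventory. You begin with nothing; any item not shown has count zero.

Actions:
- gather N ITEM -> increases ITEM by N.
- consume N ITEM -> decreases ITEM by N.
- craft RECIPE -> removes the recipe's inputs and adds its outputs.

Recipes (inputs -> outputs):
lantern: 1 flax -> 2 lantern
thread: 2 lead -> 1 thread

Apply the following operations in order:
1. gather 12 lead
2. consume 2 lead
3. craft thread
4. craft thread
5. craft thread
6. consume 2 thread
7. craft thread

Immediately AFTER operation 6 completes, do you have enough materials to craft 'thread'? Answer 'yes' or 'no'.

Answer: yes

Derivation:
After 1 (gather 12 lead): lead=12
After 2 (consume 2 lead): lead=10
After 3 (craft thread): lead=8 thread=1
After 4 (craft thread): lead=6 thread=2
After 5 (craft thread): lead=4 thread=3
After 6 (consume 2 thread): lead=4 thread=1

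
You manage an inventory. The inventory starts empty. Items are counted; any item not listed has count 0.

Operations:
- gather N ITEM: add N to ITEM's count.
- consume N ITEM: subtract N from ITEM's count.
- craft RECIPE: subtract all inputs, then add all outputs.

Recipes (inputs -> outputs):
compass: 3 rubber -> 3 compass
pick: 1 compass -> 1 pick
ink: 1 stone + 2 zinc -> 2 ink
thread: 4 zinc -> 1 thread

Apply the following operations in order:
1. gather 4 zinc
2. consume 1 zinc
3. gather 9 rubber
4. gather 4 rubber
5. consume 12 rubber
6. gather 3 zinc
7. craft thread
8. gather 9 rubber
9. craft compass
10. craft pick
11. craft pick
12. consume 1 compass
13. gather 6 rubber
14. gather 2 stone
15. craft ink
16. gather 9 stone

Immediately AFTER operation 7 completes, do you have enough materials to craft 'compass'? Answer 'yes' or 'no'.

After 1 (gather 4 zinc): zinc=4
After 2 (consume 1 zinc): zinc=3
After 3 (gather 9 rubber): rubber=9 zinc=3
After 4 (gather 4 rubber): rubber=13 zinc=3
After 5 (consume 12 rubber): rubber=1 zinc=3
After 6 (gather 3 zinc): rubber=1 zinc=6
After 7 (craft thread): rubber=1 thread=1 zinc=2

Answer: no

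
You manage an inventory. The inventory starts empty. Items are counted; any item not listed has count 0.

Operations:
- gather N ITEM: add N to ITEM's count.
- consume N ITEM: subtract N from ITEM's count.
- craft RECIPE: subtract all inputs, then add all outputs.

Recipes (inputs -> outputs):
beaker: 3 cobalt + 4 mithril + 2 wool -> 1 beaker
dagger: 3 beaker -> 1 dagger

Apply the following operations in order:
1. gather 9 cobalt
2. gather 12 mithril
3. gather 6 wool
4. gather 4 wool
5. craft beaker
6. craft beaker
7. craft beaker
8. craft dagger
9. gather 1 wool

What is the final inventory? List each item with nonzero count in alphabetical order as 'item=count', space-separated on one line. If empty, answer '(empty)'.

After 1 (gather 9 cobalt): cobalt=9
After 2 (gather 12 mithril): cobalt=9 mithril=12
After 3 (gather 6 wool): cobalt=9 mithril=12 wool=6
After 4 (gather 4 wool): cobalt=9 mithril=12 wool=10
After 5 (craft beaker): beaker=1 cobalt=6 mithril=8 wool=8
After 6 (craft beaker): beaker=2 cobalt=3 mithril=4 wool=6
After 7 (craft beaker): beaker=3 wool=4
After 8 (craft dagger): dagger=1 wool=4
After 9 (gather 1 wool): dagger=1 wool=5

Answer: dagger=1 wool=5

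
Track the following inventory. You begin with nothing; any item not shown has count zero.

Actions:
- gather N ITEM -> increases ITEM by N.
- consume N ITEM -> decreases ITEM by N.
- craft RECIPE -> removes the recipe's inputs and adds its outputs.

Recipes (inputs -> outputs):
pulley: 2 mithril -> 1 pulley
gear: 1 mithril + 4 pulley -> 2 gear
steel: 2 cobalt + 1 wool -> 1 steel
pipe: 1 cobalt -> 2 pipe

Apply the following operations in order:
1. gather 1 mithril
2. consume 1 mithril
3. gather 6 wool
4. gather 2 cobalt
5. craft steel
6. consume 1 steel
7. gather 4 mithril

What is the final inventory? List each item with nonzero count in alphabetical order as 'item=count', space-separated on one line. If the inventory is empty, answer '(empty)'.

After 1 (gather 1 mithril): mithril=1
After 2 (consume 1 mithril): (empty)
After 3 (gather 6 wool): wool=6
After 4 (gather 2 cobalt): cobalt=2 wool=6
After 5 (craft steel): steel=1 wool=5
After 6 (consume 1 steel): wool=5
After 7 (gather 4 mithril): mithril=4 wool=5

Answer: mithril=4 wool=5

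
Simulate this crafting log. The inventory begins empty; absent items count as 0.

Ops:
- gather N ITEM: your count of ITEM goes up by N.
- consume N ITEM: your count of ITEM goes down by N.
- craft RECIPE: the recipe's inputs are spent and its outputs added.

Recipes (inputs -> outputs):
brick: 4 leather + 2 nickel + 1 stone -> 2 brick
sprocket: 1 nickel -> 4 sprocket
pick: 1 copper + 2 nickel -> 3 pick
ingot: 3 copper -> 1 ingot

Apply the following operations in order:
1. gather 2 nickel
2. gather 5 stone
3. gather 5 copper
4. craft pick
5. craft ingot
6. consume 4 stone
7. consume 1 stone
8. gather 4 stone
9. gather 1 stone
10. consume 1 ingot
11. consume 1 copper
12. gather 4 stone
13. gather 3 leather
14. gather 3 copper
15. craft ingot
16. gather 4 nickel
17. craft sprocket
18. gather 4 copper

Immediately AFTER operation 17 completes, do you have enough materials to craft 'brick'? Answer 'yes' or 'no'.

Answer: no

Derivation:
After 1 (gather 2 nickel): nickel=2
After 2 (gather 5 stone): nickel=2 stone=5
After 3 (gather 5 copper): copper=5 nickel=2 stone=5
After 4 (craft pick): copper=4 pick=3 stone=5
After 5 (craft ingot): copper=1 ingot=1 pick=3 stone=5
After 6 (consume 4 stone): copper=1 ingot=1 pick=3 stone=1
After 7 (consume 1 stone): copper=1 ingot=1 pick=3
After 8 (gather 4 stone): copper=1 ingot=1 pick=3 stone=4
After 9 (gather 1 stone): copper=1 ingot=1 pick=3 stone=5
After 10 (consume 1 ingot): copper=1 pick=3 stone=5
After 11 (consume 1 copper): pick=3 stone=5
After 12 (gather 4 stone): pick=3 stone=9
After 13 (gather 3 leather): leather=3 pick=3 stone=9
After 14 (gather 3 copper): copper=3 leather=3 pick=3 stone=9
After 15 (craft ingot): ingot=1 leather=3 pick=3 stone=9
After 16 (gather 4 nickel): ingot=1 leather=3 nickel=4 pick=3 stone=9
After 17 (craft sprocket): ingot=1 leather=3 nickel=3 pick=3 sprocket=4 stone=9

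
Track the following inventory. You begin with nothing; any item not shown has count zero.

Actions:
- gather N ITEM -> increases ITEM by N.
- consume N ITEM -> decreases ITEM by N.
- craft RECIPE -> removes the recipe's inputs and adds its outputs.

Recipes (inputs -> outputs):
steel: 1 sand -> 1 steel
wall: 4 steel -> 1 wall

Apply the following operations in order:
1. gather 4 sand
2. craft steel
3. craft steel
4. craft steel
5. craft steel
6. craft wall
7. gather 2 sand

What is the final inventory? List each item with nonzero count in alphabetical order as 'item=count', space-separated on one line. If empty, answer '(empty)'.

Answer: sand=2 wall=1

Derivation:
After 1 (gather 4 sand): sand=4
After 2 (craft steel): sand=3 steel=1
After 3 (craft steel): sand=2 steel=2
After 4 (craft steel): sand=1 steel=3
After 5 (craft steel): steel=4
After 6 (craft wall): wall=1
After 7 (gather 2 sand): sand=2 wall=1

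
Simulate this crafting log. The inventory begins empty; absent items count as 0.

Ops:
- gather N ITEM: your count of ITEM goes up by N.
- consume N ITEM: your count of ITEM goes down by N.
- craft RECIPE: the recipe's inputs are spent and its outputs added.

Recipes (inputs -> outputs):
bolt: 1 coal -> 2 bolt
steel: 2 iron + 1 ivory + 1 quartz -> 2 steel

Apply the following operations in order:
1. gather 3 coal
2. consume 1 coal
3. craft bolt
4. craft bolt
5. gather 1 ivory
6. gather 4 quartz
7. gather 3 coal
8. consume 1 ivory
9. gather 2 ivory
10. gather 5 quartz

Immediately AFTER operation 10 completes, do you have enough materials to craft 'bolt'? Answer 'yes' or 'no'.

Answer: yes

Derivation:
After 1 (gather 3 coal): coal=3
After 2 (consume 1 coal): coal=2
After 3 (craft bolt): bolt=2 coal=1
After 4 (craft bolt): bolt=4
After 5 (gather 1 ivory): bolt=4 ivory=1
After 6 (gather 4 quartz): bolt=4 ivory=1 quartz=4
After 7 (gather 3 coal): bolt=4 coal=3 ivory=1 quartz=4
After 8 (consume 1 ivory): bolt=4 coal=3 quartz=4
After 9 (gather 2 ivory): bolt=4 coal=3 ivory=2 quartz=4
After 10 (gather 5 quartz): bolt=4 coal=3 ivory=2 quartz=9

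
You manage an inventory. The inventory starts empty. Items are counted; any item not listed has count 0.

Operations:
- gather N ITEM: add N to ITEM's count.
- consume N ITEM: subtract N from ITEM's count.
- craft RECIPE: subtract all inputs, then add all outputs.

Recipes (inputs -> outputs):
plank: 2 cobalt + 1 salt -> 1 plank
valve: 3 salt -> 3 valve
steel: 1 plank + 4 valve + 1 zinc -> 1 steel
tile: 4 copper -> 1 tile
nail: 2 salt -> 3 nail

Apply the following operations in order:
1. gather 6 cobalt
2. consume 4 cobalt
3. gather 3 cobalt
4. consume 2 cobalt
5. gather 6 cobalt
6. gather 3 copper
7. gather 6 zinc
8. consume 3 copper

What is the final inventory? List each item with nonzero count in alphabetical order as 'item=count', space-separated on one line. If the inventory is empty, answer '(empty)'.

Answer: cobalt=9 zinc=6

Derivation:
After 1 (gather 6 cobalt): cobalt=6
After 2 (consume 4 cobalt): cobalt=2
After 3 (gather 3 cobalt): cobalt=5
After 4 (consume 2 cobalt): cobalt=3
After 5 (gather 6 cobalt): cobalt=9
After 6 (gather 3 copper): cobalt=9 copper=3
After 7 (gather 6 zinc): cobalt=9 copper=3 zinc=6
After 8 (consume 3 copper): cobalt=9 zinc=6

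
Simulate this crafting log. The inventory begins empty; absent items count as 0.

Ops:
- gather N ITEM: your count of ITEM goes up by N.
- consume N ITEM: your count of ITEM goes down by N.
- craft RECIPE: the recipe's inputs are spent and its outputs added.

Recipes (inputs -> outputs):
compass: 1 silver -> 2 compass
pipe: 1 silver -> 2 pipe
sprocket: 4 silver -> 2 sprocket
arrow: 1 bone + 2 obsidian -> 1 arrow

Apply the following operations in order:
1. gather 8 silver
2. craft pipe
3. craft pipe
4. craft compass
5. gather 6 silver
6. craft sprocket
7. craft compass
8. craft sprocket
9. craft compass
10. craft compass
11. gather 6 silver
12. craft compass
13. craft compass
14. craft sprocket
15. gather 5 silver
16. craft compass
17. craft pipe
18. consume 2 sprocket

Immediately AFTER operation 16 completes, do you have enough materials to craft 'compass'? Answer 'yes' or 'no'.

Answer: yes

Derivation:
After 1 (gather 8 silver): silver=8
After 2 (craft pipe): pipe=2 silver=7
After 3 (craft pipe): pipe=4 silver=6
After 4 (craft compass): compass=2 pipe=4 silver=5
After 5 (gather 6 silver): compass=2 pipe=4 silver=11
After 6 (craft sprocket): compass=2 pipe=4 silver=7 sprocket=2
After 7 (craft compass): compass=4 pipe=4 silver=6 sprocket=2
After 8 (craft sprocket): compass=4 pipe=4 silver=2 sprocket=4
After 9 (craft compass): compass=6 pipe=4 silver=1 sprocket=4
After 10 (craft compass): compass=8 pipe=4 sprocket=4
After 11 (gather 6 silver): compass=8 pipe=4 silver=6 sprocket=4
After 12 (craft compass): compass=10 pipe=4 silver=5 sprocket=4
After 13 (craft compass): compass=12 pipe=4 silver=4 sprocket=4
After 14 (craft sprocket): compass=12 pipe=4 sprocket=6
After 15 (gather 5 silver): compass=12 pipe=4 silver=5 sprocket=6
After 16 (craft compass): compass=14 pipe=4 silver=4 sprocket=6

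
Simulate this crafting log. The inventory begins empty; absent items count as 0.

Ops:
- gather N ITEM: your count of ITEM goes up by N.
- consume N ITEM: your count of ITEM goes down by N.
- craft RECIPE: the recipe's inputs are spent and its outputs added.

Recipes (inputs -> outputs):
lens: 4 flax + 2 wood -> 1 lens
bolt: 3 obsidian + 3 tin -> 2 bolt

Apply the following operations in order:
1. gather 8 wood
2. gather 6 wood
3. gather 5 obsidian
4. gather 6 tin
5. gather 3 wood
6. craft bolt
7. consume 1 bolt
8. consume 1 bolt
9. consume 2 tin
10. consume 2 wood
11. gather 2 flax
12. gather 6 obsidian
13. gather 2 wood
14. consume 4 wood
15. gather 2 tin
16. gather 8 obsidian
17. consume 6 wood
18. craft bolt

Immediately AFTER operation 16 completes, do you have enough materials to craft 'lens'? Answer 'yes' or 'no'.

After 1 (gather 8 wood): wood=8
After 2 (gather 6 wood): wood=14
After 3 (gather 5 obsidian): obsidian=5 wood=14
After 4 (gather 6 tin): obsidian=5 tin=6 wood=14
After 5 (gather 3 wood): obsidian=5 tin=6 wood=17
After 6 (craft bolt): bolt=2 obsidian=2 tin=3 wood=17
After 7 (consume 1 bolt): bolt=1 obsidian=2 tin=3 wood=17
After 8 (consume 1 bolt): obsidian=2 tin=3 wood=17
After 9 (consume 2 tin): obsidian=2 tin=1 wood=17
After 10 (consume 2 wood): obsidian=2 tin=1 wood=15
After 11 (gather 2 flax): flax=2 obsidian=2 tin=1 wood=15
After 12 (gather 6 obsidian): flax=2 obsidian=8 tin=1 wood=15
After 13 (gather 2 wood): flax=2 obsidian=8 tin=1 wood=17
After 14 (consume 4 wood): flax=2 obsidian=8 tin=1 wood=13
After 15 (gather 2 tin): flax=2 obsidian=8 tin=3 wood=13
After 16 (gather 8 obsidian): flax=2 obsidian=16 tin=3 wood=13

Answer: no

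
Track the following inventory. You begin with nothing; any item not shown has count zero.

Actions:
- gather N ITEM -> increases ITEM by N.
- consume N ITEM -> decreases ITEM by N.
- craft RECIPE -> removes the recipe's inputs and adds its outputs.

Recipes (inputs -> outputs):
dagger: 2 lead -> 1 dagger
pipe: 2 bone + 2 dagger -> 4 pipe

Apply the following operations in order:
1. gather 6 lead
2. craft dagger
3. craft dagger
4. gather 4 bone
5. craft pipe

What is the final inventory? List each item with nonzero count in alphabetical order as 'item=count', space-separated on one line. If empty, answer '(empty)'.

After 1 (gather 6 lead): lead=6
After 2 (craft dagger): dagger=1 lead=4
After 3 (craft dagger): dagger=2 lead=2
After 4 (gather 4 bone): bone=4 dagger=2 lead=2
After 5 (craft pipe): bone=2 lead=2 pipe=4

Answer: bone=2 lead=2 pipe=4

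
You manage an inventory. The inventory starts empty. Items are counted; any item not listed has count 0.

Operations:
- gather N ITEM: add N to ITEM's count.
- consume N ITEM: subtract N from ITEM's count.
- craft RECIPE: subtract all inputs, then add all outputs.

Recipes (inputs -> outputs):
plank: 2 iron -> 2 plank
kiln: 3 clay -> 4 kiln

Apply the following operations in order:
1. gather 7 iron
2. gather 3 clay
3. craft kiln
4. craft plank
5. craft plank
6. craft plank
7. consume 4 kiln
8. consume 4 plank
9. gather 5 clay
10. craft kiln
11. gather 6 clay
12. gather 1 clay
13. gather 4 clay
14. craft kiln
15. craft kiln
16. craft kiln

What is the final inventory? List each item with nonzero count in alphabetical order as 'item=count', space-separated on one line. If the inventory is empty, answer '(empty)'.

Answer: clay=4 iron=1 kiln=16 plank=2

Derivation:
After 1 (gather 7 iron): iron=7
After 2 (gather 3 clay): clay=3 iron=7
After 3 (craft kiln): iron=7 kiln=4
After 4 (craft plank): iron=5 kiln=4 plank=2
After 5 (craft plank): iron=3 kiln=4 plank=4
After 6 (craft plank): iron=1 kiln=4 plank=6
After 7 (consume 4 kiln): iron=1 plank=6
After 8 (consume 4 plank): iron=1 plank=2
After 9 (gather 5 clay): clay=5 iron=1 plank=2
After 10 (craft kiln): clay=2 iron=1 kiln=4 plank=2
After 11 (gather 6 clay): clay=8 iron=1 kiln=4 plank=2
After 12 (gather 1 clay): clay=9 iron=1 kiln=4 plank=2
After 13 (gather 4 clay): clay=13 iron=1 kiln=4 plank=2
After 14 (craft kiln): clay=10 iron=1 kiln=8 plank=2
After 15 (craft kiln): clay=7 iron=1 kiln=12 plank=2
After 16 (craft kiln): clay=4 iron=1 kiln=16 plank=2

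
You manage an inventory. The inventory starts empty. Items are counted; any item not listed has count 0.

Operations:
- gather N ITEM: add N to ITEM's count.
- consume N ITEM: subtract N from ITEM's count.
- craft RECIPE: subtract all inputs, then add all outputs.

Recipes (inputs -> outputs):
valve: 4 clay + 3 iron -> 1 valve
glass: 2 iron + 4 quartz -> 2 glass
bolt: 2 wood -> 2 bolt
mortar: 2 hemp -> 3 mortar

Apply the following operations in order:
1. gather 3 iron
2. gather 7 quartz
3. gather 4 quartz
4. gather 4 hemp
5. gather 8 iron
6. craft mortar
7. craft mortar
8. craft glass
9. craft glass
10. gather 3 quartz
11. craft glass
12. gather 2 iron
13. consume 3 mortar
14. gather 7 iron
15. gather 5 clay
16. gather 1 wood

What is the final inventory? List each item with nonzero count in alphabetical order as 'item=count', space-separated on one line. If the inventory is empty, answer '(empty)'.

After 1 (gather 3 iron): iron=3
After 2 (gather 7 quartz): iron=3 quartz=7
After 3 (gather 4 quartz): iron=3 quartz=11
After 4 (gather 4 hemp): hemp=4 iron=3 quartz=11
After 5 (gather 8 iron): hemp=4 iron=11 quartz=11
After 6 (craft mortar): hemp=2 iron=11 mortar=3 quartz=11
After 7 (craft mortar): iron=11 mortar=6 quartz=11
After 8 (craft glass): glass=2 iron=9 mortar=6 quartz=7
After 9 (craft glass): glass=4 iron=7 mortar=6 quartz=3
After 10 (gather 3 quartz): glass=4 iron=7 mortar=6 quartz=6
After 11 (craft glass): glass=6 iron=5 mortar=6 quartz=2
After 12 (gather 2 iron): glass=6 iron=7 mortar=6 quartz=2
After 13 (consume 3 mortar): glass=6 iron=7 mortar=3 quartz=2
After 14 (gather 7 iron): glass=6 iron=14 mortar=3 quartz=2
After 15 (gather 5 clay): clay=5 glass=6 iron=14 mortar=3 quartz=2
After 16 (gather 1 wood): clay=5 glass=6 iron=14 mortar=3 quartz=2 wood=1

Answer: clay=5 glass=6 iron=14 mortar=3 quartz=2 wood=1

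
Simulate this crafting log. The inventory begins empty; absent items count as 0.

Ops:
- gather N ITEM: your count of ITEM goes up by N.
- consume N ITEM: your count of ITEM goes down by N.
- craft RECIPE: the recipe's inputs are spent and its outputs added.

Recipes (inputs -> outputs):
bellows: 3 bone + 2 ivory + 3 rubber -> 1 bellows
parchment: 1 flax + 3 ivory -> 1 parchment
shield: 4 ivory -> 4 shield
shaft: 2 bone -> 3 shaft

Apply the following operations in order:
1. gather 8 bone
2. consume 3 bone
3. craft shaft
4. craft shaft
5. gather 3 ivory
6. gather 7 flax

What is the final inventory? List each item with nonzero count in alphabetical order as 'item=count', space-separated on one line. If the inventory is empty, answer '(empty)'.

Answer: bone=1 flax=7 ivory=3 shaft=6

Derivation:
After 1 (gather 8 bone): bone=8
After 2 (consume 3 bone): bone=5
After 3 (craft shaft): bone=3 shaft=3
After 4 (craft shaft): bone=1 shaft=6
After 5 (gather 3 ivory): bone=1 ivory=3 shaft=6
After 6 (gather 7 flax): bone=1 flax=7 ivory=3 shaft=6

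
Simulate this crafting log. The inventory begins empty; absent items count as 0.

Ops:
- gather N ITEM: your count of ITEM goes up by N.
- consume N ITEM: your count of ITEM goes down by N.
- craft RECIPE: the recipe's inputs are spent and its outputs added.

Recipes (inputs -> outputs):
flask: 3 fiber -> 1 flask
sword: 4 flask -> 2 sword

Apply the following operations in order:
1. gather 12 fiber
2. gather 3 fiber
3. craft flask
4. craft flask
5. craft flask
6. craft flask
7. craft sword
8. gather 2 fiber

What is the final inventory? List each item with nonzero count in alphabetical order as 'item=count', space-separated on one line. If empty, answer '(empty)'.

After 1 (gather 12 fiber): fiber=12
After 2 (gather 3 fiber): fiber=15
After 3 (craft flask): fiber=12 flask=1
After 4 (craft flask): fiber=9 flask=2
After 5 (craft flask): fiber=6 flask=3
After 6 (craft flask): fiber=3 flask=4
After 7 (craft sword): fiber=3 sword=2
After 8 (gather 2 fiber): fiber=5 sword=2

Answer: fiber=5 sword=2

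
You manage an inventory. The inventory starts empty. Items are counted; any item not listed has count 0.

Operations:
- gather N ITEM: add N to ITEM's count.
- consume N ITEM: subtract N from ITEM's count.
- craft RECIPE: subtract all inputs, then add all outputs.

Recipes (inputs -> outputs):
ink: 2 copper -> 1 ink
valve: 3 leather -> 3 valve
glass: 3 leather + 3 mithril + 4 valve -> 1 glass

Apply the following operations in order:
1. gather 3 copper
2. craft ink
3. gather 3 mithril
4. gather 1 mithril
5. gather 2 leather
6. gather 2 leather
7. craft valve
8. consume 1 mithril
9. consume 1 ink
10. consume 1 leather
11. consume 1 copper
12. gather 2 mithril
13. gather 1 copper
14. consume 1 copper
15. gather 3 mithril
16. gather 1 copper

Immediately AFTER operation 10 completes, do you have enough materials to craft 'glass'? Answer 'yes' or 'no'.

Answer: no

Derivation:
After 1 (gather 3 copper): copper=3
After 2 (craft ink): copper=1 ink=1
After 3 (gather 3 mithril): copper=1 ink=1 mithril=3
After 4 (gather 1 mithril): copper=1 ink=1 mithril=4
After 5 (gather 2 leather): copper=1 ink=1 leather=2 mithril=4
After 6 (gather 2 leather): copper=1 ink=1 leather=4 mithril=4
After 7 (craft valve): copper=1 ink=1 leather=1 mithril=4 valve=3
After 8 (consume 1 mithril): copper=1 ink=1 leather=1 mithril=3 valve=3
After 9 (consume 1 ink): copper=1 leather=1 mithril=3 valve=3
After 10 (consume 1 leather): copper=1 mithril=3 valve=3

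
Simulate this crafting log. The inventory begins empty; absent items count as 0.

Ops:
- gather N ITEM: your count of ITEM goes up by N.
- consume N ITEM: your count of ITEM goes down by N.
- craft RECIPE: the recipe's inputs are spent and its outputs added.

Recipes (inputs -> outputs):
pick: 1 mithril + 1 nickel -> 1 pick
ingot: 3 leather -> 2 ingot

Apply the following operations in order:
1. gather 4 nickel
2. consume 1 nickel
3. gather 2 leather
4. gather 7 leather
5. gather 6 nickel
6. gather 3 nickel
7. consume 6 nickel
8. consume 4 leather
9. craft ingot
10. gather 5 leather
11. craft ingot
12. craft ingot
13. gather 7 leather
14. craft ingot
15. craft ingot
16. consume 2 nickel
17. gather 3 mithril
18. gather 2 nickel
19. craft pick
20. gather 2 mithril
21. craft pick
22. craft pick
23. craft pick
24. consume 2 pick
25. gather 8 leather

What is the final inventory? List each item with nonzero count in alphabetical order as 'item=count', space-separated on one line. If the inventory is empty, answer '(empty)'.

Answer: ingot=10 leather=10 mithril=1 nickel=2 pick=2

Derivation:
After 1 (gather 4 nickel): nickel=4
After 2 (consume 1 nickel): nickel=3
After 3 (gather 2 leather): leather=2 nickel=3
After 4 (gather 7 leather): leather=9 nickel=3
After 5 (gather 6 nickel): leather=9 nickel=9
After 6 (gather 3 nickel): leather=9 nickel=12
After 7 (consume 6 nickel): leather=9 nickel=6
After 8 (consume 4 leather): leather=5 nickel=6
After 9 (craft ingot): ingot=2 leather=2 nickel=6
After 10 (gather 5 leather): ingot=2 leather=7 nickel=6
After 11 (craft ingot): ingot=4 leather=4 nickel=6
After 12 (craft ingot): ingot=6 leather=1 nickel=6
After 13 (gather 7 leather): ingot=6 leather=8 nickel=6
After 14 (craft ingot): ingot=8 leather=5 nickel=6
After 15 (craft ingot): ingot=10 leather=2 nickel=6
After 16 (consume 2 nickel): ingot=10 leather=2 nickel=4
After 17 (gather 3 mithril): ingot=10 leather=2 mithril=3 nickel=4
After 18 (gather 2 nickel): ingot=10 leather=2 mithril=3 nickel=6
After 19 (craft pick): ingot=10 leather=2 mithril=2 nickel=5 pick=1
After 20 (gather 2 mithril): ingot=10 leather=2 mithril=4 nickel=5 pick=1
After 21 (craft pick): ingot=10 leather=2 mithril=3 nickel=4 pick=2
After 22 (craft pick): ingot=10 leather=2 mithril=2 nickel=3 pick=3
After 23 (craft pick): ingot=10 leather=2 mithril=1 nickel=2 pick=4
After 24 (consume 2 pick): ingot=10 leather=2 mithril=1 nickel=2 pick=2
After 25 (gather 8 leather): ingot=10 leather=10 mithril=1 nickel=2 pick=2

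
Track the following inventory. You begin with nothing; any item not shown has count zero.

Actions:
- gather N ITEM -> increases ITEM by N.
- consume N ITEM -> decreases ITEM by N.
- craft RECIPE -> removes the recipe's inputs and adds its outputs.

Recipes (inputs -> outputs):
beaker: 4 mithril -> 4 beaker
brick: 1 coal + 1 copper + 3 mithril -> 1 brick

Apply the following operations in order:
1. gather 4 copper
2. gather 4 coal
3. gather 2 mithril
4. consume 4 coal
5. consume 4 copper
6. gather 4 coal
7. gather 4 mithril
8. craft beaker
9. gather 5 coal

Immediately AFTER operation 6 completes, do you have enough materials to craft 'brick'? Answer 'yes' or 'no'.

After 1 (gather 4 copper): copper=4
After 2 (gather 4 coal): coal=4 copper=4
After 3 (gather 2 mithril): coal=4 copper=4 mithril=2
After 4 (consume 4 coal): copper=4 mithril=2
After 5 (consume 4 copper): mithril=2
After 6 (gather 4 coal): coal=4 mithril=2

Answer: no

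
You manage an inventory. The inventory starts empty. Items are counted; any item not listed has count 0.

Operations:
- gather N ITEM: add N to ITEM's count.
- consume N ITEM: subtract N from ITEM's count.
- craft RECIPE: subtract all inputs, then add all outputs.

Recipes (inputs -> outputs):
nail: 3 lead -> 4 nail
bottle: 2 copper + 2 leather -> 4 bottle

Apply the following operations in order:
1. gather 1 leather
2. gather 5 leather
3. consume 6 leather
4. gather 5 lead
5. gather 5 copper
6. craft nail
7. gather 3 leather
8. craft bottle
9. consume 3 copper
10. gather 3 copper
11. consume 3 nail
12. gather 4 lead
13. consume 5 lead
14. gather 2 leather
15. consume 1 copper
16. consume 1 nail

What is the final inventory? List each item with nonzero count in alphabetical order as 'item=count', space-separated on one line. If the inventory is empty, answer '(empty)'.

After 1 (gather 1 leather): leather=1
After 2 (gather 5 leather): leather=6
After 3 (consume 6 leather): (empty)
After 4 (gather 5 lead): lead=5
After 5 (gather 5 copper): copper=5 lead=5
After 6 (craft nail): copper=5 lead=2 nail=4
After 7 (gather 3 leather): copper=5 lead=2 leather=3 nail=4
After 8 (craft bottle): bottle=4 copper=3 lead=2 leather=1 nail=4
After 9 (consume 3 copper): bottle=4 lead=2 leather=1 nail=4
After 10 (gather 3 copper): bottle=4 copper=3 lead=2 leather=1 nail=4
After 11 (consume 3 nail): bottle=4 copper=3 lead=2 leather=1 nail=1
After 12 (gather 4 lead): bottle=4 copper=3 lead=6 leather=1 nail=1
After 13 (consume 5 lead): bottle=4 copper=3 lead=1 leather=1 nail=1
After 14 (gather 2 leather): bottle=4 copper=3 lead=1 leather=3 nail=1
After 15 (consume 1 copper): bottle=4 copper=2 lead=1 leather=3 nail=1
After 16 (consume 1 nail): bottle=4 copper=2 lead=1 leather=3

Answer: bottle=4 copper=2 lead=1 leather=3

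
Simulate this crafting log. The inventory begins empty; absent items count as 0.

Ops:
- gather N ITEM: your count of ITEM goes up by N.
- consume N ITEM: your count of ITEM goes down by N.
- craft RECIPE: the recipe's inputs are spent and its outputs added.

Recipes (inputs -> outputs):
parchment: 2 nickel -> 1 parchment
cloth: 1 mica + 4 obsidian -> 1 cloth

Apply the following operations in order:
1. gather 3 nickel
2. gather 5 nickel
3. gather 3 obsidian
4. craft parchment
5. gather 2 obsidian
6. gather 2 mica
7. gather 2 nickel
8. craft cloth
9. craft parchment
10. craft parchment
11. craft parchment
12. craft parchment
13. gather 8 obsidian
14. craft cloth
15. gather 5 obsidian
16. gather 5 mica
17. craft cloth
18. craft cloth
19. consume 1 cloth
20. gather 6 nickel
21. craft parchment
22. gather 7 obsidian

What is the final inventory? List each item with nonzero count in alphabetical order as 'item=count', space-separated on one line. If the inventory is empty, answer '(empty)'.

After 1 (gather 3 nickel): nickel=3
After 2 (gather 5 nickel): nickel=8
After 3 (gather 3 obsidian): nickel=8 obsidian=3
After 4 (craft parchment): nickel=6 obsidian=3 parchment=1
After 5 (gather 2 obsidian): nickel=6 obsidian=5 parchment=1
After 6 (gather 2 mica): mica=2 nickel=6 obsidian=5 parchment=1
After 7 (gather 2 nickel): mica=2 nickel=8 obsidian=5 parchment=1
After 8 (craft cloth): cloth=1 mica=1 nickel=8 obsidian=1 parchment=1
After 9 (craft parchment): cloth=1 mica=1 nickel=6 obsidian=1 parchment=2
After 10 (craft parchment): cloth=1 mica=1 nickel=4 obsidian=1 parchment=3
After 11 (craft parchment): cloth=1 mica=1 nickel=2 obsidian=1 parchment=4
After 12 (craft parchment): cloth=1 mica=1 obsidian=1 parchment=5
After 13 (gather 8 obsidian): cloth=1 mica=1 obsidian=9 parchment=5
After 14 (craft cloth): cloth=2 obsidian=5 parchment=5
After 15 (gather 5 obsidian): cloth=2 obsidian=10 parchment=5
After 16 (gather 5 mica): cloth=2 mica=5 obsidian=10 parchment=5
After 17 (craft cloth): cloth=3 mica=4 obsidian=6 parchment=5
After 18 (craft cloth): cloth=4 mica=3 obsidian=2 parchment=5
After 19 (consume 1 cloth): cloth=3 mica=3 obsidian=2 parchment=5
After 20 (gather 6 nickel): cloth=3 mica=3 nickel=6 obsidian=2 parchment=5
After 21 (craft parchment): cloth=3 mica=3 nickel=4 obsidian=2 parchment=6
After 22 (gather 7 obsidian): cloth=3 mica=3 nickel=4 obsidian=9 parchment=6

Answer: cloth=3 mica=3 nickel=4 obsidian=9 parchment=6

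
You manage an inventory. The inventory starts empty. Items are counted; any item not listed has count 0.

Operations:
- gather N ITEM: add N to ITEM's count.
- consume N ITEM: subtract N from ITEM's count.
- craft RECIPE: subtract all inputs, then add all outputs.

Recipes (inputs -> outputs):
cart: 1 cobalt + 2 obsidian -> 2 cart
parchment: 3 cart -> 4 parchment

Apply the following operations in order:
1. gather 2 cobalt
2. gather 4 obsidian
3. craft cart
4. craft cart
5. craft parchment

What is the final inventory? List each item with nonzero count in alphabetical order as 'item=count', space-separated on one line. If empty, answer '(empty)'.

Answer: cart=1 parchment=4

Derivation:
After 1 (gather 2 cobalt): cobalt=2
After 2 (gather 4 obsidian): cobalt=2 obsidian=4
After 3 (craft cart): cart=2 cobalt=1 obsidian=2
After 4 (craft cart): cart=4
After 5 (craft parchment): cart=1 parchment=4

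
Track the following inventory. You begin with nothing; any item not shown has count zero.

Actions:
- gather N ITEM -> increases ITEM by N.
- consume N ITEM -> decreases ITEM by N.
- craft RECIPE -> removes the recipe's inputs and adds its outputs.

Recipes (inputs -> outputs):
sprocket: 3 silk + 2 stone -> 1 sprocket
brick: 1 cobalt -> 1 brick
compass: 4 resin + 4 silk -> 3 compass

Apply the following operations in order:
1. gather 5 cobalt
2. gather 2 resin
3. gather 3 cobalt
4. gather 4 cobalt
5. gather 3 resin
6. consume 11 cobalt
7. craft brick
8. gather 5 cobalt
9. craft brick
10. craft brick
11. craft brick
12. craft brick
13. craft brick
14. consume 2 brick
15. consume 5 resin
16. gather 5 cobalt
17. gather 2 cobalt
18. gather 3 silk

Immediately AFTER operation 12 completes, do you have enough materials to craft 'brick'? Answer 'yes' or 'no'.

After 1 (gather 5 cobalt): cobalt=5
After 2 (gather 2 resin): cobalt=5 resin=2
After 3 (gather 3 cobalt): cobalt=8 resin=2
After 4 (gather 4 cobalt): cobalt=12 resin=2
After 5 (gather 3 resin): cobalt=12 resin=5
After 6 (consume 11 cobalt): cobalt=1 resin=5
After 7 (craft brick): brick=1 resin=5
After 8 (gather 5 cobalt): brick=1 cobalt=5 resin=5
After 9 (craft brick): brick=2 cobalt=4 resin=5
After 10 (craft brick): brick=3 cobalt=3 resin=5
After 11 (craft brick): brick=4 cobalt=2 resin=5
After 12 (craft brick): brick=5 cobalt=1 resin=5

Answer: yes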